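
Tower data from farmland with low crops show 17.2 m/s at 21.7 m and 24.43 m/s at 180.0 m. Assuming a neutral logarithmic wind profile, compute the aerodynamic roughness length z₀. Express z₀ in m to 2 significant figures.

z₀ ≈ 0.14 m

Log law: V(z) ∝ ln(z/z₀). With r = V₁/V₂ = 17.2/24.43 = 0.70405,
r · ln(z₂/z₀) = ln(z₁/z₀) ⇒ ln z₀ = (ln z₁ − r·ln z₂)/(1 − r)
ln z₀ = (3.07731 − 0.70405×5.19296) / 0.29595 = -1.9558
z₀ = exp(-1.9558) = 0.1415 m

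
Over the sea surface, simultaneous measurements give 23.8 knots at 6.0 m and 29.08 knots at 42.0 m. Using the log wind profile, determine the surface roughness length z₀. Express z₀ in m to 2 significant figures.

Log law: V(z) ∝ ln(z/z₀). With r = V₁/V₂ = 23.8/29.08 = 0.81843,
r · ln(z₂/z₀) = ln(z₁/z₀) ⇒ ln z₀ = (ln z₁ − r·ln z₂)/(1 − r)
ln z₀ = (1.79176 − 0.81843×3.73767) / 0.18157 = -6.9796
z₀ = exp(-6.9796) = 0.0009307 m

z₀ ≈ 0.00093 m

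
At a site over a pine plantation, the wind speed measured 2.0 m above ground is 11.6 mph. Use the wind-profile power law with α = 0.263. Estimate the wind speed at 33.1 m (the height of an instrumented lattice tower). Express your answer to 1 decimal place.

Power-law profile: V₂ = V₁ · (z₂/z₁)^α
V₂ = 11.6 × (33.1/2.0)^0.263 = 11.6 × (16.5500)^0.263
    = 11.6 × 2.0919 = 24.2662 mph

24.3 mph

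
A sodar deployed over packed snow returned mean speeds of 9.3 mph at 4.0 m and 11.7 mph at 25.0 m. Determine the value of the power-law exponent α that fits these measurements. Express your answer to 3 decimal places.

α ≈ 0.125

Power law: V₂/V₁ = (z₂/z₁)^α ⇒ α = ln(V₂/V₁) / ln(z₂/z₁)
α = ln(11.7/9.3) / ln(25.0/4.0) = ln(1.2581) / ln(6.2500)
  = 0.22957 / 1.83258 = 0.12527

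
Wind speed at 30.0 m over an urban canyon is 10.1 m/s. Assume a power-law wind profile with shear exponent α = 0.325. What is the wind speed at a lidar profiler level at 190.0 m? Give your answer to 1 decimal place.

18.4 m/s

Power-law profile: V₂ = V₁ · (z₂/z₁)^α
V₂ = 10.1 × (190.0/30.0)^0.325 = 10.1 × (6.3333)^0.325
    = 10.1 × 1.8219 = 18.4014 m/s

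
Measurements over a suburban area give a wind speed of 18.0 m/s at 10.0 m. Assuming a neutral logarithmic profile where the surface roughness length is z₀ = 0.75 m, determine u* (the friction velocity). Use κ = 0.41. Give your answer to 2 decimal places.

Log law: V(z) = (u*/κ) · ln(z/z₀) ⇒ u* = κ · V / ln(z/z₀)
u* = 0.41 × 18.0 / ln(10.0/0.75) = 0.41 × 18.0 / 2.5903
   = 7.3800 / 2.5903 = 2.8491 m/s

u* ≈ 2.85 m/s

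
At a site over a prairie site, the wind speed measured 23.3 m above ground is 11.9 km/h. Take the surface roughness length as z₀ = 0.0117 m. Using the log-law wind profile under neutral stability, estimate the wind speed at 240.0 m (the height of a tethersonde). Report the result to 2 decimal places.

Log law: V(z) ∝ ln(z/z₀), so V₂/V₁ = ln(z₂/z₀) / ln(z₁/z₀).
ln(240.0/0.0117) = 9.9288, ln(23.3/0.0117) = 7.5966
V₂ = 11.9 × 9.9288/7.5966 = 11.9 × 1.3070 = 15.5533 km/h

15.55 km/h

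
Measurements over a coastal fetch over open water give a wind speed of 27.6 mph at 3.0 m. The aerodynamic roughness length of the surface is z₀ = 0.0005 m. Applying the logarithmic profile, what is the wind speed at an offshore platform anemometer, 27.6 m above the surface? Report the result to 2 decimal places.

34.64 mph

Log law: V(z) ∝ ln(z/z₀), so V₂/V₁ = ln(z₂/z₀) / ln(z₁/z₀).
ln(27.6/0.0005) = 10.9187, ln(3.0/0.0005) = 8.6995
V₂ = 27.6 × 10.9187/8.6995 = 27.6 × 1.2551 = 34.6406 mph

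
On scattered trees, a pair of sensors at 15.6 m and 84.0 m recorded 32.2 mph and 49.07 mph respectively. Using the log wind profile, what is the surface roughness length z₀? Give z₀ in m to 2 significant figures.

Log law: V(z) ∝ ln(z/z₀). With r = V₁/V₂ = 32.2/49.07 = 0.65621,
r · ln(z₂/z₀) = ln(z₁/z₀) ⇒ ln z₀ = (ln z₁ − r·ln z₂)/(1 − r)
ln z₀ = (2.74727 − 0.65621×4.43082) / 0.34379 = -0.4661
z₀ = exp(-0.4661) = 0.6274 m

z₀ ≈ 0.63 m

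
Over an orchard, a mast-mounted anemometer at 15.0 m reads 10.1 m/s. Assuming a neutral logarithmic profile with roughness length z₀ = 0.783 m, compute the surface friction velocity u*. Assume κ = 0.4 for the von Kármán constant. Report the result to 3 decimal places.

Log law: V(z) = (u*/κ) · ln(z/z₀) ⇒ u* = κ · V / ln(z/z₀)
u* = 0.4 × 10.1 / ln(15.0/0.783) = 0.4 × 10.1 / 2.9527
   = 4.0400 / 2.9527 = 1.3683 m/s

u* ≈ 1.368 m/s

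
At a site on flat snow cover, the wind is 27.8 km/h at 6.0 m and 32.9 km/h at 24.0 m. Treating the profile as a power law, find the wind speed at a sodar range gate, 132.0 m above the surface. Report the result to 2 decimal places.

40.47 km/h

First find α: α = ln(V₂/V₁)/ln(z₂/z₁) = ln(32.9/27.8)/ln(24.0/6.0) = 0.16844/1.38629 = 0.1215
Extrapolate from 24.0 m to 132.0 m: V₃ = 32.9 × (132.0/24.0)^0.1215 = 32.9 × 1.2301 = 40.4717 km/h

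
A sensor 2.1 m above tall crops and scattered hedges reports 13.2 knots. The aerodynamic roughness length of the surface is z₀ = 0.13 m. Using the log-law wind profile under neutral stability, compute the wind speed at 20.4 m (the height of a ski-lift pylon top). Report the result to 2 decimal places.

Log law: V(z) ∝ ln(z/z₀), so V₂/V₁ = ln(z₂/z₀) / ln(z₁/z₀).
ln(20.4/0.13) = 5.0558, ln(2.1/0.13) = 2.7822
V₂ = 13.2 × 5.0558/2.7822 = 13.2 × 1.8172 = 23.9871 knots

23.99 knots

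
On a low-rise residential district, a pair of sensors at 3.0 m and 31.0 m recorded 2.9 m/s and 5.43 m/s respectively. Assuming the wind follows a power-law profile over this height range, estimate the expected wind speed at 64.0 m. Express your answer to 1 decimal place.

6.6 m/s

First find α: α = ln(V₂/V₁)/ln(z₂/z₁) = ln(5.43/2.9)/ln(31.0/3.0) = 0.62723/2.33537 = 0.2686
Extrapolate from 31.0 m to 64.0 m: V₃ = 5.43 × (64.0/31.0)^0.2686 = 5.43 × 1.2149 = 6.5971 m/s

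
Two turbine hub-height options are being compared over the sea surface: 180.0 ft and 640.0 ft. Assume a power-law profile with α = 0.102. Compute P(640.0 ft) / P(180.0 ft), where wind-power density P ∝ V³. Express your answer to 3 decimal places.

1.474

Speed ratio: V_B/V_A = (z_B/z_A)^α = (640.0/180.0)^0.102 = (3.5556)^0.102 = 1.13813
Power-density ratio: P_B/P_A = (V_B/V_A)³ = (1.13813)³ = 1.47427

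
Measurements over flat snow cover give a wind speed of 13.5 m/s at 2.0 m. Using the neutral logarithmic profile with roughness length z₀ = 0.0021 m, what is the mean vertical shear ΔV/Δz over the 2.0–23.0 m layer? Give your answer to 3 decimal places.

0.229 m/s/m

Log law: V₂ = V₁ · ln(z₂/z₀)/ln(z₁/z₀) = 13.5 × 9.3013/6.8590 = 18.3071 m/s
ΔV/Δz = (18.3071 − 13.5)/(23.0 − 2.0) = 4.8071/21.0000 = 0.22891 m/s/m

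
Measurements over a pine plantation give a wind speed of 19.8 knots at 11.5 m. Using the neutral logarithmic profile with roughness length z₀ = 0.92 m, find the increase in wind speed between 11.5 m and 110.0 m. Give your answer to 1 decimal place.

17.7 knots

Log law: V₂ = V₁ · ln(z₂/z₀)/ln(z₁/z₀) = 19.8 × 4.7839/2.5257 = 37.5022 knots
ΔV = 37.5022 − 19.8 = 17.7022 knots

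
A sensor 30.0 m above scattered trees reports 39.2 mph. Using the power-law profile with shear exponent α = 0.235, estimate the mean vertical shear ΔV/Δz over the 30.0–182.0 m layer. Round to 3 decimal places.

Power law: V₂ = V₁ · (z₂/z₁)^α = 39.2 × (6.0667)^0.235 = 59.8797 mph
ΔV/Δz = (59.8797 − 39.2)/(182.0 − 30.0) = 20.6797/152.0000 = 0.13605 mph/m

0.136 mph/m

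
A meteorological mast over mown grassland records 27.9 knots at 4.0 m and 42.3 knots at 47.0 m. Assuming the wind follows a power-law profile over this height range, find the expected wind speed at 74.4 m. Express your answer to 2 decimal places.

First find α: α = ln(V₂/V₁)/ln(z₂/z₁) = ln(42.3/27.9)/ln(47.0/4.0) = 0.41616/2.46385 = 0.1689
Extrapolate from 47.0 m to 74.4 m: V₃ = 42.3 × (74.4/47.0)^0.1689 = 42.3 × 1.0807 = 45.7123 knots

45.71 knots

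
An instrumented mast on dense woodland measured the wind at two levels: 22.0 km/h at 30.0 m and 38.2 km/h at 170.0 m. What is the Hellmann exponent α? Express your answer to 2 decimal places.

Power law: V₂/V₁ = (z₂/z₁)^α ⇒ α = ln(V₂/V₁) / ln(z₂/z₁)
α = ln(38.2/22.0) / ln(170.0/30.0) = ln(1.7364) / ln(5.6667)
  = 0.55179 / 1.73460 = 0.31811

α ≈ 0.32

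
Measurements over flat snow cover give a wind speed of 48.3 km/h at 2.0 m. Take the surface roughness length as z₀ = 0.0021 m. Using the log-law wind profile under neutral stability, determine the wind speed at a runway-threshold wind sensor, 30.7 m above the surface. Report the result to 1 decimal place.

Log law: V(z) ∝ ln(z/z₀), so V₂/V₁ = ln(z₂/z₀) / ln(z₁/z₀).
ln(30.7/0.0021) = 9.5901, ln(2.0/0.0021) = 6.8590
V₂ = 48.3 × 9.5901/6.8590 = 48.3 × 1.3982 = 67.5322 km/h

67.5 km/h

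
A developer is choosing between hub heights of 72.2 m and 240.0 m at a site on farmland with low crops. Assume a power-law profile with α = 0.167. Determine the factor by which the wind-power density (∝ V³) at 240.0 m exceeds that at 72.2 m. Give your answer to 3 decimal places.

1.825

Speed ratio: V_B/V_A = (z_B/z_A)^α = (240.0/72.2)^0.167 = (3.3241)^0.167 = 1.22214
Power-density ratio: P_B/P_A = (V_B/V_A)³ = (1.22214)³ = 1.82540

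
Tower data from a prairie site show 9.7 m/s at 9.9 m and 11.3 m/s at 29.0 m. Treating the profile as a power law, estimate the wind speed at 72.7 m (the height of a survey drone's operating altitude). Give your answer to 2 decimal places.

12.88 m/s

First find α: α = ln(V₂/V₁)/ln(z₂/z₁) = ln(11.3/9.7)/ln(29.0/9.9) = 0.15268/1.07476 = 0.1421
Extrapolate from 29.0 m to 72.7 m: V₃ = 11.3 × (72.7/29.0)^0.1421 = 11.3 × 1.1395 = 12.8759 m/s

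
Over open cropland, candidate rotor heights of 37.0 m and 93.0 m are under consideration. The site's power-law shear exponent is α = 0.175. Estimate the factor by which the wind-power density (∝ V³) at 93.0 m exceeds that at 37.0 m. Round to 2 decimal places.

1.62

Speed ratio: V_B/V_A = (z_B/z_A)^α = (93.0/37.0)^0.175 = (2.5135)^0.175 = 1.17503
Power-density ratio: P_B/P_A = (V_B/V_A)³ = (1.17503)³ = 1.62236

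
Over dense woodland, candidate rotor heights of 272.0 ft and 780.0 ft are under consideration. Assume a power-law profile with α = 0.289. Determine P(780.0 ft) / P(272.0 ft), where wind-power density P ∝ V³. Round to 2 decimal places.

2.49

Speed ratio: V_B/V_A = (z_B/z_A)^α = (780.0/272.0)^0.289 = (2.8676)^0.289 = 1.35589
Power-density ratio: P_B/P_A = (V_B/V_A)³ = (1.35589)³ = 2.49273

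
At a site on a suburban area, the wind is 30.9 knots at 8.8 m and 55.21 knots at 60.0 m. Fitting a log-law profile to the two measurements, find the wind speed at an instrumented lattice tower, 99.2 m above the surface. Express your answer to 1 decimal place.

Log law: V ∝ ln(z/z₀). From the pair, with r = V₁/V₂ = 0.55968,
ln z₀ = (ln z₁ − r·ln z₂)/(1 − r) = (2.1748 − 0.55968×4.0943)/0.44032 = -0.2652 → z₀ = 0.7670 m
V₃ = V₁ · ln(z₃/z₀)/ln(z₁/z₀) = 30.9 × 4.8623/2.4400 = 61.5774 knots

61.6 knots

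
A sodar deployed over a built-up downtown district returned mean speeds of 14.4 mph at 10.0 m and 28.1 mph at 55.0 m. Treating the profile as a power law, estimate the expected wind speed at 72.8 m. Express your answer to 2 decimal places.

First find α: α = ln(V₂/V₁)/ln(z₂/z₁) = ln(28.1/14.4)/ln(55.0/10.0) = 0.66854/1.70475 = 0.3922
Extrapolate from 55.0 m to 72.8 m: V₃ = 28.1 × (72.8/55.0)^0.3922 = 28.1 × 1.1162 = 31.3660 mph

31.37 mph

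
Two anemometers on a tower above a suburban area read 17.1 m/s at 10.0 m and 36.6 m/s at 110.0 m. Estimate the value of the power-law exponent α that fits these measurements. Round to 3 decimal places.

α ≈ 0.317

Power law: V₂/V₁ = (z₂/z₁)^α ⇒ α = ln(V₂/V₁) / ln(z₂/z₁)
α = ln(36.6/17.1) / ln(110.0/10.0) = ln(2.1404) / ln(11.0000)
  = 0.76097 / 2.39790 = 0.31735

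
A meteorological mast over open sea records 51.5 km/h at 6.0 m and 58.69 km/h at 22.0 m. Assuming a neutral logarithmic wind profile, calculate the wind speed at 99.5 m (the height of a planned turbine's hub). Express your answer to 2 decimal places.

Log law: V ∝ ln(z/z₀). From the pair, with r = V₁/V₂ = 0.87749,
ln z₀ = (ln z₁ − r·ln z₂)/(1 − r) = (1.7918 − 0.87749×3.0910)/0.12251 = -7.5146 → z₀ = 0.0005450 m
V₃ = V₁ · ln(z₃/z₀)/ln(z₁/z₀) = 51.5 × 12.1148/9.3064 = 67.0412 km/h

67.04 km/h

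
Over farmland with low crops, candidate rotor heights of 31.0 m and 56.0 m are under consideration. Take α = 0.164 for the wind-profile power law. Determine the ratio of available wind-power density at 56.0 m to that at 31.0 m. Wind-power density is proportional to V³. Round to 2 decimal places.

1.34

Speed ratio: V_B/V_A = (z_B/z_A)^α = (56.0/31.0)^0.164 = (1.8065)^0.164 = 1.10184
Power-density ratio: P_B/P_A = (V_B/V_A)³ = (1.10184)³ = 1.33770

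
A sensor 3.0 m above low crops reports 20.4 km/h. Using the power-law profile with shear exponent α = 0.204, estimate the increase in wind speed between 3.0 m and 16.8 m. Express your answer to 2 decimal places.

8.59 km/h

Power law: V₂ = V₁ · (z₂/z₁)^α = 20.4 × (5.6000)^0.204 = 28.9908 km/h
ΔV = 28.9908 − 20.4 = 8.5908 km/h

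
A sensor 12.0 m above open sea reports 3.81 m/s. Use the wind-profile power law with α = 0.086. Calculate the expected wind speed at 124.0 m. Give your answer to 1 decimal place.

Power-law profile: V₂ = V₁ · (z₂/z₁)^α
V₂ = 3.81 × (124.0/12.0)^0.086 = 3.81 × (10.3333)^0.086
    = 3.81 × 1.2224 = 4.6575 m/s

4.7 m/s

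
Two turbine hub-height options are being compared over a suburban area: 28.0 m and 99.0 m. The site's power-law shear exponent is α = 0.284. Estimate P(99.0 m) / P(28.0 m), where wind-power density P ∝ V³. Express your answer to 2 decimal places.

Speed ratio: V_B/V_A = (z_B/z_A)^α = (99.0/28.0)^0.284 = (3.5357)^0.284 = 1.43142
Power-density ratio: P_B/P_A = (V_B/V_A)³ = (1.43142)³ = 2.93294

2.93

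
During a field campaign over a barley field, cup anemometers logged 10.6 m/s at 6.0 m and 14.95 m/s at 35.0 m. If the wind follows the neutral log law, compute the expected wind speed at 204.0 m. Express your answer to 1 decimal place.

Log law: V ∝ ln(z/z₀). From the pair, with r = V₁/V₂ = 0.70903,
ln z₀ = (ln z₁ − r·ln z₂)/(1 − r) = (1.7918 − 0.70903×3.5553)/0.29097 = -2.5057 → z₀ = 0.08162 m
V₃ = V₁ · ln(z₃/z₀)/ln(z₁/z₀) = 10.6 × 7.8238/4.2975 = 19.2980 m/s

19.3 m/s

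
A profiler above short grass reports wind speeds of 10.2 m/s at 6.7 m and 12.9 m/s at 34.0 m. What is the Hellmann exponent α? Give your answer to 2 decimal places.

Power law: V₂/V₁ = (z₂/z₁)^α ⇒ α = ln(V₂/V₁) / ln(z₂/z₁)
α = ln(12.9/10.2) / ln(34.0/6.7) = ln(1.2647) / ln(5.0746)
  = 0.23484 / 1.62425 = 0.14458

α ≈ 0.14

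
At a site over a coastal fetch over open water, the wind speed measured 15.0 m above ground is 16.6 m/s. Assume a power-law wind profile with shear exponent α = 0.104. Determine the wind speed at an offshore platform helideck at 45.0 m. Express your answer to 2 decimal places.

18.61 m/s

Power-law profile: V₂ = V₁ · (z₂/z₁)^α
V₂ = 16.6 × (45.0/15.0)^0.104 = 16.6 × (3.0000)^0.104
    = 16.6 × 1.1210 = 18.6092 m/s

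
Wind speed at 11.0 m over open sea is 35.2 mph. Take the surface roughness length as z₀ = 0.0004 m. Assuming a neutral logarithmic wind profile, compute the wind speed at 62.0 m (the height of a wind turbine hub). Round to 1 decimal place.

Log law: V(z) ∝ ln(z/z₀), so V₂/V₁ = ln(z₂/z₀) / ln(z₁/z₀).
ln(62.0/0.0004) = 11.9512, ln(11.0/0.0004) = 10.2219
V₂ = 35.2 × 11.9512/10.2219 = 35.2 × 1.1692 = 41.1548 mph

41.2 mph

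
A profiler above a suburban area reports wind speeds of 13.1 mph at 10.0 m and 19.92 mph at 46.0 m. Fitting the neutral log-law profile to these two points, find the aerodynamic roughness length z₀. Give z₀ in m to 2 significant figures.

z₀ ≈ 0.53 m

Log law: V(z) ∝ ln(z/z₀). With r = V₁/V₂ = 13.1/19.92 = 0.65763,
r · ln(z₂/z₀) = ln(z₁/z₀) ⇒ ln z₀ = (ln z₁ − r·ln z₂)/(1 − r)
ln z₀ = (2.30259 − 0.65763×3.82864) / 0.34237 = -0.6287
z₀ = exp(-0.6287) = 0.5333 m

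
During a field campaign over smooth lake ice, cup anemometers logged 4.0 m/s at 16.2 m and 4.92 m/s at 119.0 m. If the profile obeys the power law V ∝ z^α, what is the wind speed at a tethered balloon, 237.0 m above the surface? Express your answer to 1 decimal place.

5.3 m/s

First find α: α = ln(V₂/V₁)/ln(z₂/z₁) = ln(4.92/4.0)/ln(119.0/16.2) = 0.20701/1.99411 = 0.1038
Extrapolate from 119.0 m to 237.0 m: V₃ = 4.92 × (237.0/119.0)^0.1038 = 4.92 × 1.0741 = 5.2848 m/s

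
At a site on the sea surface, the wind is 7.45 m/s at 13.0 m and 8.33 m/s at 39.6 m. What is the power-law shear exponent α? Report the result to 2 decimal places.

α ≈ 0.10

Power law: V₂/V₁ = (z₂/z₁)^α ⇒ α = ln(V₂/V₁) / ln(z₂/z₁)
α = ln(8.33/7.45) / ln(39.6/13.0) = ln(1.1181) / ln(3.0462)
  = 0.11165 / 1.11388 = 0.10023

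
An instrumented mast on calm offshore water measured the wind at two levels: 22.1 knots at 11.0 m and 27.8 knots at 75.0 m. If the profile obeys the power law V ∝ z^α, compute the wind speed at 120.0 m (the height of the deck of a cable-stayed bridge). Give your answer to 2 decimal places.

First find α: α = ln(V₂/V₁)/ln(z₂/z₁) = ln(27.8/22.1)/ln(75.0/11.0) = 0.22946/1.91959 = 0.1195
Extrapolate from 75.0 m to 120.0 m: V₃ = 27.8 × (120.0/75.0)^0.1195 = 27.8 × 1.0578 = 29.4066 knots

29.41 knots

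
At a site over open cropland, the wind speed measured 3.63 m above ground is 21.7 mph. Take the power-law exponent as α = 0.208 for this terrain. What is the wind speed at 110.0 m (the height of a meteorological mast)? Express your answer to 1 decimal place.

Power-law profile: V₂ = V₁ · (z₂/z₁)^α
V₂ = 21.7 × (110.0/3.63)^0.208 = 21.7 × (30.3030)^0.208
    = 21.7 × 2.0331 = 44.1173 mph

44.1 mph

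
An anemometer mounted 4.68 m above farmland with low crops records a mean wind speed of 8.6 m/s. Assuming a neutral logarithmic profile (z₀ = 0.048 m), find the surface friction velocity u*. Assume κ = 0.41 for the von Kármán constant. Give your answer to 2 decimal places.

Log law: V(z) = (u*/κ) · ln(z/z₀) ⇒ u* = κ · V / ln(z/z₀)
u* = 0.41 × 8.6 / ln(4.68/0.048) = 0.41 × 8.6 / 4.5799
   = 3.5260 / 4.5799 = 0.7699 m/s

u* ≈ 0.77 m/s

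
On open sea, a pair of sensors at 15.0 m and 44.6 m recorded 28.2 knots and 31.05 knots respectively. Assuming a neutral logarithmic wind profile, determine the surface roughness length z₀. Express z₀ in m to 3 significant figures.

Log law: V(z) ∝ ln(z/z₀). With r = V₁/V₂ = 28.2/31.05 = 0.90821,
r · ln(z₂/z₀) = ln(z₁/z₀) ⇒ ln z₀ = (ln z₁ − r·ln z₂)/(1 − r)
ln z₀ = (2.70805 − 0.90821×3.79773) / 0.09179 = -8.0741
z₀ = exp(-8.0741) = 0.0003115 m

z₀ ≈ 0.000312 m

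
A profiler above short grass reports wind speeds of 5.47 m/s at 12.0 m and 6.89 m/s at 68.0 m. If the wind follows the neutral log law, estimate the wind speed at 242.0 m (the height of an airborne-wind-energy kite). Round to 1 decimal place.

Log law: V ∝ ln(z/z₀). From the pair, with r = V₁/V₂ = 0.79390,
ln z₀ = (ln z₁ − r·ln z₂)/(1 − r) = (2.4849 − 0.79390×4.2195)/0.20610 = -4.1970 → z₀ = 0.01504 m
V₃ = V₁ · ln(z₃/z₀)/ln(z₁/z₀) = 5.47 × 9.6859/6.6819 = 7.9292 m/s

7.9 m/s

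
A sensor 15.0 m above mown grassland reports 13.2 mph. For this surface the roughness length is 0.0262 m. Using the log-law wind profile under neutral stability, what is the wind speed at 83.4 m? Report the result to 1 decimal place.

16.8 mph

Log law: V(z) ∝ ln(z/z₀), so V₂/V₁ = ln(z₂/z₀) / ln(z₁/z₀).
ln(83.4/0.0262) = 8.0656, ln(15.0/0.0262) = 6.3500
V₂ = 13.2 × 8.0656/6.3500 = 13.2 × 1.2702 = 16.7663 mph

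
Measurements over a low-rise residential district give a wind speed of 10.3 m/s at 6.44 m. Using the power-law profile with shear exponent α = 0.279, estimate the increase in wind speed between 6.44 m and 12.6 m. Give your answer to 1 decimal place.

Power law: V₂ = V₁ · (z₂/z₁)^α = 10.3 × (1.9565)^0.279 = 12.4211 m/s
ΔV = 12.4211 − 10.3 = 2.1211 m/s

2.1 m/s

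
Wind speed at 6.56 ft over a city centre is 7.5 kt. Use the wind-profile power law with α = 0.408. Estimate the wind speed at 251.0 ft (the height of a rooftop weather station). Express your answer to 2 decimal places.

Power-law profile: V₂ = V₁ · (z₂/z₁)^α
V₂ = 7.5 × (251.0/6.56)^0.408 = 7.5 × (38.2622)^0.408
    = 7.5 × 4.4235 = 33.1766 kt

33.18 kt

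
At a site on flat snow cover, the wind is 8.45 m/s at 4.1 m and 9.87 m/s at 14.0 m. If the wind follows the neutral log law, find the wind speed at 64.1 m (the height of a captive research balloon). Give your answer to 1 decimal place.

11.6 m/s

Log law: V ∝ ln(z/z₀). From the pair, with r = V₁/V₂ = 0.85613,
ln z₀ = (ln z₁ − r·ln z₂)/(1 − r) = (1.4110 − 0.85613×2.6391)/0.14387 = -5.8969 → z₀ = 0.002748 m
V₃ = V₁ · ln(z₃/z₀)/ln(z₁/z₀) = 8.45 × 10.0573/7.3079 = 11.6292 m/s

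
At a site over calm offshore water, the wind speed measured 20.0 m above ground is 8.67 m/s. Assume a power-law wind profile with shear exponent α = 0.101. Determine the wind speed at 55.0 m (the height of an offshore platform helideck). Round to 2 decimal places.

Power-law profile: V₂ = V₁ · (z₂/z₁)^α
V₂ = 8.67 × (55.0/20.0)^0.101 = 8.67 × (2.7500)^0.101
    = 8.67 × 1.1076 = 9.6027 m/s

9.60 m/s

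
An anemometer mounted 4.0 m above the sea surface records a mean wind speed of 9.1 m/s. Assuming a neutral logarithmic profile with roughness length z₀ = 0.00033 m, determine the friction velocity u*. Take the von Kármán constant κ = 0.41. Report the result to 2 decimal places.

u* ≈ 0.40 m/s

Log law: V(z) = (u*/κ) · ln(z/z₀) ⇒ u* = κ · V / ln(z/z₀)
u* = 0.41 × 9.1 / ln(4.0/0.00033) = 0.41 × 9.1 / 9.4027
   = 3.7310 / 9.4027 = 0.3968 m/s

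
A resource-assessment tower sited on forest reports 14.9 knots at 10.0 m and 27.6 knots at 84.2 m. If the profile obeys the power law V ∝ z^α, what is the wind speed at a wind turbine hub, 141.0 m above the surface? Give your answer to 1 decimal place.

32.0 knots

First find α: α = ln(V₂/V₁)/ln(z₂/z₁) = ln(27.6/14.9)/ln(84.2/10.0) = 0.61645/2.13061 = 0.2893
Extrapolate from 84.2 m to 141.0 m: V₃ = 27.6 × (141.0/84.2)^0.2893 = 27.6 × 1.1609 = 32.0400 knots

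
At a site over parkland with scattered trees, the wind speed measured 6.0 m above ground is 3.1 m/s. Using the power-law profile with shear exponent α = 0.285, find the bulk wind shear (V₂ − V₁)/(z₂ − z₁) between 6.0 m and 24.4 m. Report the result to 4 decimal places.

0.0828 m/s/m

Power law: V₂ = V₁ · (z₂/z₁)^α = 3.1 × (4.0667)^0.285 = 4.6238 m/s
ΔV/Δz = (4.6238 − 3.1)/(24.4 − 6.0) = 1.5238/18.4000 = 0.08281 m/s/m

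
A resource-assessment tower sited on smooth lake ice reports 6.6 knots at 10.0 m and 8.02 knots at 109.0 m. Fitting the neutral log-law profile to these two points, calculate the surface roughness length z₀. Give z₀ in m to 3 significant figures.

Log law: V(z) ∝ ln(z/z₀). With r = V₁/V₂ = 6.6/8.02 = 0.82294,
r · ln(z₂/z₀) = ln(z₁/z₀) ⇒ ln z₀ = (ln z₁ − r·ln z₂)/(1 − r)
ln z₀ = (2.30259 − 0.82294×4.69135) / 0.17706 = -8.8001
z₀ = exp(-8.8001) = 0.0001507 m

z₀ ≈ 0.000151 m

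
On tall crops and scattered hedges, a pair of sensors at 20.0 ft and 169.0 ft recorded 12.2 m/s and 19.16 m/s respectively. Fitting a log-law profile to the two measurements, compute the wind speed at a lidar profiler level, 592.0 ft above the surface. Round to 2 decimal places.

Log law: V ∝ ln(z/z₀). From the pair, with r = V₁/V₂ = 0.63674,
ln z₀ = (ln z₁ − r·ln z₂)/(1 − r) = (2.9957 − 0.63674×5.1299)/0.36326 = -0.7452 → z₀ = 0.4746 ft
V₃ = V₁ · ln(z₃/z₀)/ln(z₁/z₀) = 12.2 × 7.1287/3.7409 = 23.2483 m/s

23.25 m/s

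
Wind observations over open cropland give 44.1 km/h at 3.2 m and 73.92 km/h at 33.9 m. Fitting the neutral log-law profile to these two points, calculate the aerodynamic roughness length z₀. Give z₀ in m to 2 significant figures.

Log law: V(z) ∝ ln(z/z₀). With r = V₁/V₂ = 44.1/73.92 = 0.59659,
r · ln(z₂/z₀) = ln(z₁/z₀) ⇒ ln z₀ = (ln z₁ − r·ln z₂)/(1 − r)
ln z₀ = (1.16315 − 0.59659×3.52342) / 0.40341 = -2.3274
z₀ = exp(-2.3274) = 0.09755 m

z₀ ≈ 0.098 m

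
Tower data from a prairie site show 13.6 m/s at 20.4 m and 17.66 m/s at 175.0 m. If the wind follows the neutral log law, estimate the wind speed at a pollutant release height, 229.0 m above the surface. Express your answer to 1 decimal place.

18.2 m/s

Log law: V ∝ ln(z/z₀). From the pair, with r = V₁/V₂ = 0.77010,
ln z₀ = (ln z₁ − r·ln z₂)/(1 − r) = (3.0155 − 0.77010×5.1648)/0.22990 = -4.1839 → z₀ = 0.01524 m
V₃ = V₁ · ln(z₃/z₀)/ln(z₁/z₀) = 13.6 × 9.6176/7.1995 = 18.1680 m/s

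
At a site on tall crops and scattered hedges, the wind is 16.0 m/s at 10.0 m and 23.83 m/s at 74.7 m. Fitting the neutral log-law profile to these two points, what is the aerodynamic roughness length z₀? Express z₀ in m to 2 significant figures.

Log law: V(z) ∝ ln(z/z₀). With r = V₁/V₂ = 16.0/23.83 = 0.67142,
r · ln(z₂/z₀) = ln(z₁/z₀) ⇒ ln z₀ = (ln z₁ − r·ln z₂)/(1 − r)
ln z₀ = (2.30259 − 0.67142×4.31348) / 0.32858 = -1.8065
z₀ = exp(-1.8065) = 0.1642 m

z₀ ≈ 0.16 m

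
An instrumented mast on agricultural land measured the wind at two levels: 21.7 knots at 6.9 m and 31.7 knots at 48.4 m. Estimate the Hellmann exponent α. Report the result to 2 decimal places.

α ≈ 0.19

Power law: V₂/V₁ = (z₂/z₁)^α ⇒ α = ln(V₂/V₁) / ln(z₂/z₁)
α = ln(31.7/21.7) / ln(48.4/6.9) = ln(1.4608) / ln(7.0145)
  = 0.37900 / 1.94798 = 0.19456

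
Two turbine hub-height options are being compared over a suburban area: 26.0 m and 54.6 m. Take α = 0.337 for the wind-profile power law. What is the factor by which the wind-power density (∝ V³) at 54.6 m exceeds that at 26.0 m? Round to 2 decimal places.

Speed ratio: V_B/V_A = (z_B/z_A)^α = (54.6/26.0)^0.337 = (2.1000)^0.337 = 1.28407
Power-density ratio: P_B/P_A = (V_B/V_A)³ = (1.28407)³ = 2.11721

2.12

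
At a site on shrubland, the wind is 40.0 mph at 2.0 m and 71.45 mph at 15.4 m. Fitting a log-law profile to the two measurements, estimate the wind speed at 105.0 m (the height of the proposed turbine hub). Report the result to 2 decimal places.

Log law: V ∝ ln(z/z₀). From the pair, with r = V₁/V₂ = 0.55983,
ln z₀ = (ln z₁ − r·ln z₂)/(1 − r) = (0.6931 − 0.55983×2.7344)/0.44017 = -1.9030 → z₀ = 0.1491 m
V₃ = V₁ · ln(z₃/z₀)/ln(z₁/z₀) = 40.0 × 6.5570/2.5961 = 101.0260 mph

101.03 mph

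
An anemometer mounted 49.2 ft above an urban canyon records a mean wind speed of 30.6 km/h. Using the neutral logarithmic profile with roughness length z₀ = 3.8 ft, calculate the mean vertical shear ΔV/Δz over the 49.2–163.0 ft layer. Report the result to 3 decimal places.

0.126 km/h/ft

Log law: V₂ = V₁ · ln(z₂/z₀)/ln(z₁/z₀) = 30.6 × 3.7587/2.5609 = 44.9131 km/h
ΔV/Δz = (44.9131 − 30.6)/(163.0 − 49.2) = 14.3131/113.8000 = 0.12577 km/h/ft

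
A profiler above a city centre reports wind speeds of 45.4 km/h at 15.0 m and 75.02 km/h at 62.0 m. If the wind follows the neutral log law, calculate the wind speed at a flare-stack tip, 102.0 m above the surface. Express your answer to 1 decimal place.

Log law: V ∝ ln(z/z₀). From the pair, with r = V₁/V₂ = 0.60517,
ln z₀ = (ln z₁ − r·ln z₂)/(1 − r) = (2.7081 − 0.60517×4.1271)/0.39483 = 0.5330 → z₀ = 1.704 m
V₃ = V₁ · ln(z₃/z₀)/ln(z₁/z₀) = 45.4 × 4.0920/2.1751 = 85.4112 km/h

85.4 km/h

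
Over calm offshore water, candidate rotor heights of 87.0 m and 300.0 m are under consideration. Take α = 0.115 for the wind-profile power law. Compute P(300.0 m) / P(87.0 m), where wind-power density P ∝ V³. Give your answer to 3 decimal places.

Speed ratio: V_B/V_A = (z_B/z_A)^α = (300.0/87.0)^0.115 = (3.4483)^0.115 = 1.15299
Power-density ratio: P_B/P_A = (V_B/V_A)³ = (1.15299)³ = 1.53275

1.533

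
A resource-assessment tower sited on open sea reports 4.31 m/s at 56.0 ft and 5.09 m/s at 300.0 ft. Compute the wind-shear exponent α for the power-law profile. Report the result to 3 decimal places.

α ≈ 0.099

Power law: V₂/V₁ = (z₂/z₁)^α ⇒ α = ln(V₂/V₁) / ln(z₂/z₁)
α = ln(5.09/4.31) / ln(300.0/56.0) = ln(1.1810) / ln(5.3571)
  = 0.16634 / 1.67843 = 0.09910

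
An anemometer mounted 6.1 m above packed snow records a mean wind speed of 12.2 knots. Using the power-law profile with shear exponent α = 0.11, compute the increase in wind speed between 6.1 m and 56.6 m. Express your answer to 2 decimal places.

Power law: V₂ = V₁ · (z₂/z₁)^α = 12.2 × (9.2787)^0.11 = 15.5877 knots
ΔV = 15.5877 − 12.2 = 3.3877 knots

3.39 knots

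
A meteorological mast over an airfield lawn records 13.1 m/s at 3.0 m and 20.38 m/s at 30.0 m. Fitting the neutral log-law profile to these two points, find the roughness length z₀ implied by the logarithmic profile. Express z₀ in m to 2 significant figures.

z₀ ≈ 0.048 m

Log law: V(z) ∝ ln(z/z₀). With r = V₁/V₂ = 13.1/20.38 = 0.64279,
r · ln(z₂/z₀) = ln(z₁/z₀) ⇒ ln z₀ = (ln z₁ − r·ln z₂)/(1 − r)
ln z₀ = (1.09861 − 0.64279×3.40120) / 0.35721 = -3.0448
z₀ = exp(-3.0448) = 0.04761 m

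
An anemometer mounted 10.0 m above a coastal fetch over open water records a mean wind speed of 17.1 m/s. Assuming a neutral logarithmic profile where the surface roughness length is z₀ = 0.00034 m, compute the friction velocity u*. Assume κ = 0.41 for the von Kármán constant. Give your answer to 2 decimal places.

Log law: V(z) = (u*/κ) · ln(z/z₀) ⇒ u* = κ · V / ln(z/z₀)
u* = 0.41 × 17.1 / ln(10.0/0.00034) = 0.41 × 17.1 / 10.2892
   = 7.0110 / 10.2892 = 0.6814 m/s

u* ≈ 0.68 m/s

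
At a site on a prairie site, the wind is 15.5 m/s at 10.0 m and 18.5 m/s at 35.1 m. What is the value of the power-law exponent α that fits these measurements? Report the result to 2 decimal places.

Power law: V₂/V₁ = (z₂/z₁)^α ⇒ α = ln(V₂/V₁) / ln(z₂/z₁)
α = ln(18.5/15.5) / ln(35.1/10.0) = ln(1.1935) / ln(3.5100)
  = 0.17693 / 1.25562 = 0.14091

α ≈ 0.14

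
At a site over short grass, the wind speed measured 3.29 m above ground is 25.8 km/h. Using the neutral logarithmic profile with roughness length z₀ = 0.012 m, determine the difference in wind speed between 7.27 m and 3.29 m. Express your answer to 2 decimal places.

3.64 km/h

Log law: V₂ = V₁ · ln(z₂/z₀)/ln(z₁/z₀) = 25.8 × 6.4066/5.6137 = 29.4439 km/h
ΔV = 29.4439 − 25.8 = 3.6439 km/h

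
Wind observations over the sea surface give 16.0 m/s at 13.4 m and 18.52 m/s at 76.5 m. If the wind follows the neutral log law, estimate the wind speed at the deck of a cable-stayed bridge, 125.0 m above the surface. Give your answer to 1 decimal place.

19.2 m/s

Log law: V ∝ ln(z/z₀). From the pair, with r = V₁/V₂ = 0.86393,
ln z₀ = (ln z₁ − r·ln z₂)/(1 − r) = (2.5953 − 0.86393×4.3373)/0.13607 = -8.4653 → z₀ = 0.0002107 m
V₃ = V₁ · ln(z₃/z₀)/ln(z₁/z₀) = 16.0 × 13.2936/11.0605 = 19.2303 m/s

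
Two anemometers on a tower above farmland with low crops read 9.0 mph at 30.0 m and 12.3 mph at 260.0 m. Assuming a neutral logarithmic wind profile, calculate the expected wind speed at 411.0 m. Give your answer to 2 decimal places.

Log law: V ∝ ln(z/z₀). From the pair, with r = V₁/V₂ = 0.73171,
ln z₀ = (ln z₁ − r·ln z₂)/(1 − r) = (3.4012 − 0.73171×5.5607)/0.26829 = -2.4883 → z₀ = 0.08305 m
V₃ = V₁ · ln(z₃/z₀)/ln(z₁/z₀) = 9.0 × 8.5069/5.8895 = 12.9998 mph

13.00 mph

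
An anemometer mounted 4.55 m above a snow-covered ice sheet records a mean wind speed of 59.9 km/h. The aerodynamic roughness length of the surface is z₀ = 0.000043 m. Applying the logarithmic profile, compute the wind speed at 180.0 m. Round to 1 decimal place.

78.9 km/h

Log law: V(z) ∝ ln(z/z₀), so V₂/V₁ = ln(z₂/z₀) / ln(z₁/z₀).
ln(180.0/0.000043) = 15.2473, ln(4.55/0.000043) = 11.5694
V₂ = 59.9 × 15.2473/11.5694 = 59.9 × 1.3179 = 78.9417 km/h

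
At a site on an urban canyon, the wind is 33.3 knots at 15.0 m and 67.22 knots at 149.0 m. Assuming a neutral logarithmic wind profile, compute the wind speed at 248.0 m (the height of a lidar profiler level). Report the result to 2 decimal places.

74.75 knots

Log law: V ∝ ln(z/z₀). From the pair, with r = V₁/V₂ = 0.49539,
ln z₀ = (ln z₁ − r·ln z₂)/(1 − r) = (2.7081 − 0.49539×5.0039)/0.50461 = 0.4541 → z₀ = 1.575 m
V₃ = V₁ · ln(z₃/z₀)/ln(z₁/z₀) = 33.3 × 5.0593/2.2539 = 74.7472 knots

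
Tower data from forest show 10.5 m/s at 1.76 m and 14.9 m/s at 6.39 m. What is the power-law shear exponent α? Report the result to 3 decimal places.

Power law: V₂/V₁ = (z₂/z₁)^α ⇒ α = ln(V₂/V₁) / ln(z₂/z₁)
α = ln(14.9/10.5) / ln(6.39/1.76) = ln(1.4190) / ln(3.6307)
  = 0.34999 / 1.28942 = 0.27143

α ≈ 0.271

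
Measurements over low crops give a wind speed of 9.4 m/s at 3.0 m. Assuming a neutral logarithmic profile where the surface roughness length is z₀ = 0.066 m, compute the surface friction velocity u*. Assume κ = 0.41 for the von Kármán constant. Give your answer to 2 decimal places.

u* ≈ 1.01 m/s

Log law: V(z) = (u*/κ) · ln(z/z₀) ⇒ u* = κ · V / ln(z/z₀)
u* = 0.41 × 9.4 / ln(3.0/0.066) = 0.41 × 9.4 / 3.8167
   = 3.8540 / 3.8167 = 1.0098 m/s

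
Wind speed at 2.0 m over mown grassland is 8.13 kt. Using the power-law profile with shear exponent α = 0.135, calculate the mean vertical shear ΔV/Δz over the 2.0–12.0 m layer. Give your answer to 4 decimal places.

Power law: V₂ = V₁ · (z₂/z₁)^α = 8.13 × (6.0000)^0.135 = 10.3548 kt
ΔV/Δz = (10.3548 − 8.13)/(12.0 − 2.0) = 2.2248/10.0000 = 0.22248 kt/m

0.2225 kt/m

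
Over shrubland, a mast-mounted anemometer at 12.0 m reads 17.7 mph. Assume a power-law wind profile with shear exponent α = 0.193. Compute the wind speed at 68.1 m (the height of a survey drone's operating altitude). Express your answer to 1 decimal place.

24.7 mph

Power-law profile: V₂ = V₁ · (z₂/z₁)^α
V₂ = 17.7 × (68.1/12.0)^0.193 = 17.7 × (5.6750)^0.193
    = 17.7 × 1.3980 = 24.7451 mph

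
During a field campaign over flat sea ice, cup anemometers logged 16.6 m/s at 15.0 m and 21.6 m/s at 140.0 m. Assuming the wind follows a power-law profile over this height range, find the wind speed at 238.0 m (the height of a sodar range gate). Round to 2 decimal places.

22.99 m/s

First find α: α = ln(V₂/V₁)/ln(z₂/z₁) = ln(21.6/16.6)/ln(140.0/15.0) = 0.26329/2.23359 = 0.1179
Extrapolate from 140.0 m to 238.0 m: V₃ = 21.6 × (238.0/140.0)^0.1179 = 21.6 × 1.0645 = 22.9942 m/s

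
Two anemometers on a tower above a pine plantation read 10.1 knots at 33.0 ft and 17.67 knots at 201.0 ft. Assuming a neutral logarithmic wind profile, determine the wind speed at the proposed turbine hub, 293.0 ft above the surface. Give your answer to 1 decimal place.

19.2 knots

Log law: V ∝ ln(z/z₀). From the pair, with r = V₁/V₂ = 0.57159,
ln z₀ = (ln z₁ − r·ln z₂)/(1 − r) = (3.4965 − 0.57159×5.3033)/0.42841 = 1.0859 → z₀ = 2.962 ft
V₃ = V₁ · ln(z₃/z₀)/ln(z₁/z₀) = 10.1 × 4.5943/2.4107 = 19.2490 knots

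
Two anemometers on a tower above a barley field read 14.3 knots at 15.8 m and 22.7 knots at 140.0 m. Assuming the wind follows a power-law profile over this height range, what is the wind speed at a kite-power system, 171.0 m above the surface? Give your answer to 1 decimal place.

First find α: α = ln(V₂/V₁)/ln(z₂/z₁) = ln(22.7/14.3)/ln(140.0/15.8) = 0.46211/2.18163 = 0.2118
Extrapolate from 140.0 m to 171.0 m: V₃ = 22.7 × (171.0/140.0)^0.2118 = 22.7 × 1.0433 = 23.6824 knots

23.7 knots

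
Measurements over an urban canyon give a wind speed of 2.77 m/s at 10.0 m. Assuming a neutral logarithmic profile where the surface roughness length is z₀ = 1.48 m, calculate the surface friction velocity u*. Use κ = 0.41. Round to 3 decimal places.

u* ≈ 0.594 m/s

Log law: V(z) = (u*/κ) · ln(z/z₀) ⇒ u* = κ · V / ln(z/z₀)
u* = 0.41 × 2.77 / ln(10.0/1.48) = 0.41 × 2.77 / 1.9105
   = 1.1357 / 1.9105 = 0.5944 m/s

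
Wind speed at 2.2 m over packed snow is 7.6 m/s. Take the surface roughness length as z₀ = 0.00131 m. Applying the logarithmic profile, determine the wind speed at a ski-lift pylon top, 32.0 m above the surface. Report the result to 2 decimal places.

10.34 m/s

Log law: V(z) ∝ ln(z/z₀), so V₂/V₁ = ln(z₂/z₀) / ln(z₁/z₀).
ln(32.0/0.00131) = 10.1035, ln(2.2/0.00131) = 7.4262
V₂ = 7.6 × 10.1035/7.4262 = 7.6 × 1.3605 = 10.3399 m/s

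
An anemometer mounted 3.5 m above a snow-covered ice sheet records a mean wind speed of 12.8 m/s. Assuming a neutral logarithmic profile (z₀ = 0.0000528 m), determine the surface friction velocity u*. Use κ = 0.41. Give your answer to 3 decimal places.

u* ≈ 0.473 m/s

Log law: V(z) = (u*/κ) · ln(z/z₀) ⇒ u* = κ · V / ln(z/z₀)
u* = 0.41 × 12.8 / ln(3.5/0.0000528) = 0.41 × 12.8 / 11.1018
   = 5.2480 / 11.1018 = 0.4727 m/s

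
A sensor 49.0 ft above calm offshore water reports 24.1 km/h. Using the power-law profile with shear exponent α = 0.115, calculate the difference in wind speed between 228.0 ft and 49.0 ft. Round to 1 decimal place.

Power law: V₂ = V₁ · (z₂/z₁)^α = 24.1 × (4.6531)^0.115 = 28.7612 km/h
ΔV = 28.7612 − 24.1 = 4.6612 km/h

4.7 km/h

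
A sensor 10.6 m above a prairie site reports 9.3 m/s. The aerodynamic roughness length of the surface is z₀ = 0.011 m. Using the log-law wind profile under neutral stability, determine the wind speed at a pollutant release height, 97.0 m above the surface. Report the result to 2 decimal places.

Log law: V(z) ∝ ln(z/z₀), so V₂/V₁ = ln(z₂/z₀) / ln(z₁/z₀).
ln(97.0/0.011) = 9.0846, ln(10.6/0.011) = 6.8707
V₂ = 9.3 × 9.0846/6.8707 = 9.3 × 1.3222 = 12.2966 m/s

12.30 m/s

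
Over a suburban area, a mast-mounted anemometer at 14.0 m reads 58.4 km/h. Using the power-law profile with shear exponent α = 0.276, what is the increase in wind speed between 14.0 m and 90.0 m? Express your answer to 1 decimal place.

Power law: V₂ = V₁ · (z₂/z₁)^α = 58.4 × (6.4286)^0.276 = 97.6006 km/h
ΔV = 97.6006 − 58.4 = 39.2006 km/h

39.2 km/h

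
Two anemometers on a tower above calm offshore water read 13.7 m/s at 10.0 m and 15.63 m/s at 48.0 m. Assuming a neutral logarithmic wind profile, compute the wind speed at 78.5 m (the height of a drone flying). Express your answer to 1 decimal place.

Log law: V ∝ ln(z/z₀). From the pair, with r = V₁/V₂ = 0.87652,
ln z₀ = (ln z₁ − r·ln z₂)/(1 − r) = (2.3026 − 0.87652×3.8712)/0.12348 = -8.8321 → z₀ = 0.0001460 m
V₃ = V₁ · ln(z₃/z₀)/ln(z₁/z₀) = 13.7 × 13.1952/11.1347 = 16.2352 m/s

16.2 m/s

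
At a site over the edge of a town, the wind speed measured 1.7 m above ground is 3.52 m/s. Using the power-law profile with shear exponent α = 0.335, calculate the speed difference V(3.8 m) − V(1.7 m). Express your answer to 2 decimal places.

Power law: V₂ = V₁ · (z₂/z₁)^α = 3.52 × (2.2353)^0.335 = 4.6086 m/s
ΔV = 4.6086 − 3.52 = 1.0886 m/s

1.09 m/s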